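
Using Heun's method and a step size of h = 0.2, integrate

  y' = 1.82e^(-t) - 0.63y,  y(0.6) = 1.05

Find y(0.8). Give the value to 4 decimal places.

1.0951

Heun: k1 = f(t_n, y_n); k2 = f(t_n + h, y_n + h·k1); y_{n+1} = y_n + (h/2)·(k1 + k2).
t=0.600000, y=1.050000:
  k1 = f(0.600000, 1.050000) = 0.337337
  k2 = f(0.800000, 1.117467) = 0.113774
  y ← 1.050000 + (0.2/2)·(0.337337 + 0.113774) = 1.095111
y(0.8) ≈ 1.0951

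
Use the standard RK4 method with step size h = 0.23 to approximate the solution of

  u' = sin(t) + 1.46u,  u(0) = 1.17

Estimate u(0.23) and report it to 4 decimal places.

RK4: k1 = f(t_n, u_n); k2 = f(t_n + h/2, u_n + (h/2)·k1); k3 = f(t_n + h/2, u_n + (h/2)·k2); k4 = f(t_n + h, u_n + h·k3); u_{n+1} = u_n + (h/6)·(k1 + 2k2 + 2k3 + k4).
t=0.000000, u=1.170000:
  k1 = f(0.000000, 1.170000) = 1.708200
  k2 = f(0.115000, 1.366443) = 2.109753
  k3 = f(0.115000, 1.412622) = 2.177174
  k4 = f(0.230000, 1.670750) = 2.667273
  u ← 1.170000 + (0.23/6)·(k1 + 2k2 + 2k3 + k4) = 1.666391
u(0.23) ≈ 1.6664

1.6664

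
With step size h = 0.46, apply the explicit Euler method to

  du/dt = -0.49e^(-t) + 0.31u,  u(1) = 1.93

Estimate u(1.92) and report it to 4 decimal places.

Euler: u_{n+1} = u_n + h·f(t_n, u_n).
t=1.000000, u=1.930000: f=0.418039 → u ← 1.930000 + 0.46·0.418039 = 2.122298
t=1.460000, u=2.122298: f=0.544117 → u ← 2.122298 + 0.46·0.544117 = 2.372592
u(1.92) ≈ 2.3726

2.3726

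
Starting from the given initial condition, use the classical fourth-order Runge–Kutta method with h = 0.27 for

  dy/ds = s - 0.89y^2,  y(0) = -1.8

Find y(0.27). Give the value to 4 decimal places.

RK4: k1 = f(s_n, y_n); k2 = f(s_n + h/2, y_n + (h/2)·k1); k3 = f(s_n + h/2, y_n + (h/2)·k2); k4 = f(s_n + h, y_n + h·k3); y_{n+1} = y_n + (h/6)·(k1 + 2k2 + 2k3 + k4).
s=0.000000, y=-1.800000:
  k1 = f(0.000000, -1.800000) = -2.883600
  k2 = f(0.135000, -2.189286) = -4.130746
  k3 = f(0.135000, -2.357651) = -4.812080
  k4 = f(0.270000, -3.099262) = -8.278826
  y ← -1.800000 + (0.27/6)·(k1 + 2k2 + 2k3 + k4) = -3.107164
y(0.27) ≈ -3.1072

-3.1072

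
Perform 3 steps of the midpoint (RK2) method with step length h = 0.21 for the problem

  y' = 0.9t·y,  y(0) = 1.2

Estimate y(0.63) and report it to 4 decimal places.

Midpoint: k1 = f(t_n, y_n); k2 = f(t_n + h/2, y_n + (h/2)·k1); y_{n+1} = y_n + h·k2.
t=0.000000, y=1.200000:
  k1 = f(0.000000, 1.200000) = 0.000000
  k2 = f(0.105000, 1.200000) = 0.113400
  y ← 1.200000 + 0.21·0.113400 = 1.223814
t=0.210000, y=1.223814:
  k1 = f(0.210000, 1.223814) = 0.231301
  k2 = f(0.315000, 1.248101) = 0.353837
  y ← 1.223814 + 0.21·0.353837 = 1.298120
t=0.420000, y=1.298120:
  k1 = f(0.420000, 1.298120) = 0.490689
  k2 = f(0.525000, 1.349642) = 0.637706
  y ← 1.298120 + 0.21·0.637706 = 1.432038
y(0.63) ≈ 1.4320

1.4320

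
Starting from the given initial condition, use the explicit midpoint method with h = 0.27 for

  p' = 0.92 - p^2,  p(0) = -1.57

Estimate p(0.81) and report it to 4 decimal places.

Midpoint: k1 = f(t_n, p_n); k2 = f(t_n + h/2, p_n + (h/2)·k1); p_{n+1} = p_n + h·k2.
t=0.000000, p=-1.570000:
  k1 = f(0.000000, -1.570000) = -1.544900
  k2 = f(0.135000, -1.778562) = -2.243281
  p ← -1.570000 + 0.27·(-2.243281) = -2.175686
t=0.270000, p=-2.175686:
  k1 = f(0.270000, -2.175686) = -3.813609
  k2 = f(0.405000, -2.690523) = -6.318914
  p ← -2.175686 + 0.27·(-6.318914) = -3.881793
t=0.540000, p=-3.881793:
  k1 = f(0.540000, -3.881793) = -14.148315
  k2 = f(0.675000, -5.791815) = -32.625125
  p ← -3.881793 + 0.27·(-32.625125) = -12.690577
p(0.81) ≈ -12.6906

-12.6906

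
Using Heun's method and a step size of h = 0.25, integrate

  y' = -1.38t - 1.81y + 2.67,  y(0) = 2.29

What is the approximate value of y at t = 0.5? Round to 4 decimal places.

1.6814

Heun: k1 = f(t_n, y_n); k2 = f(t_n + h, y_n + h·k1); y_{n+1} = y_n + (h/2)·(k1 + k2).
t=0.000000, y=2.290000:
  k1 = f(0.000000, 2.290000) = -1.474900
  k2 = f(0.250000, 1.921275) = -1.152508
  y ← 2.290000 + (0.25/2)·(-1.474900 + (-1.152508)) = 1.961574
t=0.250000, y=1.961574:
  k1 = f(0.250000, 1.961574) = -1.225449
  k2 = f(0.500000, 1.655212) = -1.015933
  y ← 1.961574 + (0.25/2)·(-1.225449 + (-1.015933)) = 1.681401
y(0.5) ≈ 1.6814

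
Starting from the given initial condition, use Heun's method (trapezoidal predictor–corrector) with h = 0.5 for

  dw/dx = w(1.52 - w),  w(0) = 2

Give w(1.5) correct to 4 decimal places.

Heun: k1 = f(x_n, w_n); k2 = f(x_n + h, w_n + h·k1); w_{n+1} = w_n + (h/2)·(k1 + k2).
x=0.000000, w=2.000000:
  k1 = f(0.000000, 2.000000) = -0.960000
  k2 = f(0.500000, 1.520000) = 0.000000
  w ← 2.000000 + (0.5/2)·(-0.960000 + 0.000000) = 1.760000
x=0.500000, w=1.760000:
  k1 = f(0.500000, 1.760000) = -0.422400
  k2 = f(1.000000, 1.548800) = -0.044605
  w ← 1.760000 + (0.5/2)·(-0.422400 + (-0.044605)) = 1.643249
x=1.000000, w=1.643249:
  k1 = f(1.000000, 1.643249) = -0.202528
  k2 = f(1.500000, 1.541985) = -0.033900
  w ← 1.643249 + (0.5/2)·(-0.202528 + (-0.033900)) = 1.584142
w(1.5) ≈ 1.5841

1.5841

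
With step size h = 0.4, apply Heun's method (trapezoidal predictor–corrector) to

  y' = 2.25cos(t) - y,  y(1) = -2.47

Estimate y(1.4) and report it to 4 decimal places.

Heun: k1 = f(t_n, y_n); k2 = f(t_n + h, y_n + h·k1); y_{n+1} = y_n + (h/2)·(k1 + k2).
t=1.000000, y=-2.470000:
  k1 = f(1.000000, -2.470000) = 3.685680
  k2 = f(1.400000, -0.995728) = 1.378154
  y ← -2.470000 + (0.4/2)·(3.685680 + 1.378154) = -1.457233
y(1.4) ≈ -1.4572

-1.4572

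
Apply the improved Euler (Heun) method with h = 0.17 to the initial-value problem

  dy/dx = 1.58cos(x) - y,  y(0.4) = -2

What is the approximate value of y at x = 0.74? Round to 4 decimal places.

-1.0510

Heun: k1 = f(x_n, y_n); k2 = f(x_n + h, y_n + h·k1); y_{n+1} = y_n + (h/2)·(k1 + k2).
x=0.400000, y=-2.000000:
  k1 = f(0.400000, -2.000000) = 3.455276
  k2 = f(0.570000, -1.412603) = 2.742807
  y ← -2.000000 + (0.17/2)·(3.455276 + 2.742807) = -1.473163
x=0.570000, y=-1.473163:
  k1 = f(0.570000, -1.473163) = 2.803366
  k2 = f(0.740000, -0.996591) = 2.163371
  y ← -1.473163 + (0.17/2)·(2.803366 + 2.163371) = -1.050990
y(0.74) ≈ -1.0510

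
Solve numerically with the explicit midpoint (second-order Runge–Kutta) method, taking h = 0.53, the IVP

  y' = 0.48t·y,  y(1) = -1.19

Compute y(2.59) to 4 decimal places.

Midpoint: k1 = f(t_n, y_n); k2 = f(t_n + h/2, y_n + (h/2)·k1); y_{n+1} = y_n + h·k2.
t=1.000000, y=-1.190000:
  k1 = f(1.000000, -1.190000) = -0.571200
  k2 = f(1.265000, -1.341368) = -0.814479
  y ← -1.190000 + 0.53·(-0.814479) = -1.621674
t=1.530000, y=-1.621674:
  k1 = f(1.530000, -1.621674) = -1.190957
  k2 = f(1.795000, -1.937277) = -1.669158
  y ← -1.621674 + 0.53·(-1.669158) = -2.506328
t=2.060000, y=-2.506328:
  k1 = f(2.060000, -2.506328) = -2.478257
  k2 = f(2.325000, -3.163066) = -3.529981
  y ← -2.506328 + 0.53·(-3.529981) = -4.377217
y(2.59) ≈ -4.3772

-4.3772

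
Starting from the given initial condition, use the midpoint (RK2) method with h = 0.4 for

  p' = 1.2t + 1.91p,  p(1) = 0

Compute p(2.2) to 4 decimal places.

6.6061

Midpoint: k1 = f(t_n, p_n); k2 = f(t_n + h/2, p_n + (h/2)·k1); p_{n+1} = p_n + h·k2.
t=1.000000, p=0.000000:
  k1 = f(1.000000, 0.000000) = 1.200000
  k2 = f(1.200000, 0.240000) = 1.898400
  p ← 0.000000 + 0.4·1.898400 = 0.759360
t=1.400000, p=0.759360:
  k1 = f(1.400000, 0.759360) = 3.130378
  k2 = f(1.600000, 1.385436) = 4.566182
  p ← 0.759360 + 0.4·4.566182 = 2.585833
t=1.800000, p=2.585833:
  k1 = f(1.800000, 2.585833) = 7.098941
  k2 = f(2.000000, 4.005621) = 10.050736
  p ← 2.585833 + 0.4·10.050736 = 6.606127
p(2.2) ≈ 6.6061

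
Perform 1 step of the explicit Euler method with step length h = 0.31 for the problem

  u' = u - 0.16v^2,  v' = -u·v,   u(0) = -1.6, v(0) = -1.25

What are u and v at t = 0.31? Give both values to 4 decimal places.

Euler on (u,v): u_{n+1} = u_n + h·u', v_{n+1} = v_n + h·v'.
0.000000: (-1.600000, -1.250000); f=(-1.850000, -2.000000) → (-2.173500, -1.870000)
(u(0.31), v(0.31)) ≈ (-2.1735, -1.8700)

-2.1735, -1.8700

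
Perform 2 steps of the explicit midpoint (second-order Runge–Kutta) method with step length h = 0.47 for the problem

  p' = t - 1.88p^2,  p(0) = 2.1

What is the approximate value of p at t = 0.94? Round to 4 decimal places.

Midpoint: k1 = f(t_n, p_n); k2 = f(t_n + h/2, p_n + (h/2)·k1); p_{n+1} = p_n + h·k2.
t=0.000000, p=2.100000:
  k1 = f(0.000000, 2.100000) = -8.290800
  k2 = f(0.235000, 0.151662) = 0.191757
  p ← 2.100000 + 0.47·0.191757 = 2.190126
t=0.470000, p=2.190126:
  k1 = f(0.470000, 2.190126) = -8.547706
  k2 = f(0.705000, 0.181415) = 0.643126
  p ← 2.190126 + 0.47·0.643126 = 2.492395
p(0.94) ≈ 2.4924

2.4924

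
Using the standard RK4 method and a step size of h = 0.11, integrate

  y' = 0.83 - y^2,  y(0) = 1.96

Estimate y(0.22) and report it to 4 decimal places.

RK4: k1 = f(s_n, y_n); k2 = f(s_n + h/2, y_n + (h/2)·k1); k3 = f(s_n + h/2, y_n + (h/2)·k2); k4 = f(s_n + h, y_n + h·k3); y_{n+1} = y_n + (h/6)·(k1 + 2k2 + 2k3 + k4).
s=0.000000, y=1.960000:
  k1 = f(0.000000, 1.960000) = -3.011600
  k2 = f(0.055000, 1.794362) = -2.389735
  k3 = f(0.055000, 1.828565) = -2.513648
  k4 = f(0.110000, 1.683499) = -2.004168
  y ← 1.960000 + (0.11/6)·(k1 + 2k2 + 2k3 + k4) = 1.688254
s=0.110000, y=1.688254:
  k1 = f(0.110000, 1.688254) = -2.020200
  k2 = f(0.165000, 1.577143) = -1.657379
  k3 = f(0.165000, 1.597098) = -1.720721
  k4 = f(0.220000, 1.498974) = -1.416924
  y ← 1.688254 + (0.11/6)·(k1 + 2k2 + 2k3 + k4) = 1.501376
y(0.22) ≈ 1.5014

1.5014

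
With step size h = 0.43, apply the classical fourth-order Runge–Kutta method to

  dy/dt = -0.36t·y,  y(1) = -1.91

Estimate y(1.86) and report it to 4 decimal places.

RK4: k1 = f(t_n, y_n); k2 = f(t_n + h/2, y_n + (h/2)·k1); k3 = f(t_n + h/2, y_n + (h/2)·k2); k4 = f(t_n + h, y_n + h·k3); y_{n+1} = y_n + (h/6)·(k1 + 2k2 + 2k3 + k4).
t=1.000000, y=-1.910000:
  k1 = f(1.000000, -1.910000) = 0.687600
  k2 = f(1.215000, -1.762166) = 0.770771
  k3 = f(1.215000, -1.744284) = 0.762950
  k4 = f(1.430000, -1.581932) = 0.814378
  y ← -1.910000 + (0.43/6)·(k1 + 2k2 + 2k3 + k4) = -1.582525
t=1.430000, y=-1.582525:
  k1 = f(1.430000, -1.582525) = 0.814684
  k2 = f(1.645000, -1.407368) = 0.833443
  k3 = f(1.645000, -1.403335) = 0.831055
  k4 = f(1.860000, -1.225171) = 0.820375
  y ← -1.582525 + (0.43/6)·(k1 + 2k2 + 2k3 + k4) = -1.226768
y(1.86) ≈ -1.2268

-1.2268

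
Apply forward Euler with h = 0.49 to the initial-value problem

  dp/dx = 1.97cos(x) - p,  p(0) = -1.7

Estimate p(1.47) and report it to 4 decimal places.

Euler: p_{n+1} = p_n + h·f(x_n, p_n).
x=0.000000, p=-1.700000: f=3.670000 → p ← -1.700000 + 0.49·3.670000 = 0.098300
x=0.490000, p=0.098300: f=1.639896 → p ← 0.098300 + 0.49·1.639896 = 0.901849
x=0.980000, p=0.901849: f=0.195486 → p ← 0.901849 + 0.49·0.195486 = 0.997637
p(1.47) ≈ 0.9976

0.9976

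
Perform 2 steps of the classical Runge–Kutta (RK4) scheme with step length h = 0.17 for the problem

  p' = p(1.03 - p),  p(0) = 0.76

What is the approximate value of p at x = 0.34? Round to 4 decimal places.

0.8238

RK4: k1 = f(x_n, p_n); k2 = f(x_n + h/2, p_n + (h/2)·k1); k3 = f(x_n + h/2, p_n + (h/2)·k2); k4 = f(x_n + h, p_n + h·k3); p_{n+1} = p_n + (h/6)·(k1 + 2k2 + 2k3 + k4).
x=0.000000, p=0.760000:
  k1 = f(0.000000, 0.760000) = 0.205200
  k2 = f(0.085000, 0.777442) = 0.196349
  k3 = f(0.085000, 0.776690) = 0.196744
  k4 = f(0.170000, 0.793446) = 0.187693
  p ← 0.760000 + (0.17/6)·(k1 + 2k2 + 2k3 + k4) = 0.793407
x=0.170000, p=0.793407:
  k1 = f(0.170000, 0.793407) = 0.187714
  k2 = f(0.255000, 0.809363) = 0.178575
  k3 = f(0.255000, 0.808586) = 0.179032
  k4 = f(0.340000, 0.823843) = 0.169841
  p ← 0.793407 + (0.17/6)·(k1 + 2k2 + 2k3 + k4) = 0.823802
p(0.34) ≈ 0.8238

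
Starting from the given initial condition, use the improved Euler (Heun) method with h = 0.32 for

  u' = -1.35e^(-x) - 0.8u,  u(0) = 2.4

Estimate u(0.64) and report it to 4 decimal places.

0.9708

Heun: k1 = f(x_n, u_n); k2 = f(x_n + h, u_n + h·k1); u_{n+1} = u_n + (h/2)·(k1 + k2).
x=0.000000, u=2.400000:
  k1 = f(0.000000, 2.400000) = -3.270000
  k2 = f(0.320000, 1.353600) = -2.063181
  u ← 2.400000 + (0.32/2)·(-3.270000 + (-2.063181)) = 1.546691
x=0.320000, u=1.546691:
  k1 = f(0.320000, 1.546691) = -2.217654
  k2 = f(0.640000, 0.837042) = -1.381478
  u ← 1.546691 + (0.32/2)·(-2.217654 + (-1.381478)) = 0.970830
u(0.64) ≈ 0.9708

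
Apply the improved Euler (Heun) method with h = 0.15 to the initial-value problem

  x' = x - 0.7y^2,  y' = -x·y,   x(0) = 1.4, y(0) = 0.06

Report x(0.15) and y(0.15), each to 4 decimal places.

1.6254, 0.0480

Heun on (x,y): k1 = f(t_n, state_n); k2 = f(t_n + h, state_n + h·k1); state_{n+1} = state_n + (h/2)·(k1 + k2).
0.000000: (1.400000, 0.060000)
  k1 = (1.397480, -0.084000)
  predictor → (1.609622, 0.047400)
  k2 = (1.608049, -0.076296)
  → (1.625415, 0.047978)
(x(0.15), y(0.15)) ≈ (1.6254, 0.0480)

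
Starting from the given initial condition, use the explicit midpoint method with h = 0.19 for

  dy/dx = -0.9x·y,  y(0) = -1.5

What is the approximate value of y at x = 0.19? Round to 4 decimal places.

-1.4756

Midpoint: k1 = f(x_n, y_n); k2 = f(x_n + h/2, y_n + (h/2)·k1); y_{n+1} = y_n + h·k2.
x=0.000000, y=-1.500000:
  k1 = f(0.000000, -1.500000) = 0.000000
  k2 = f(0.095000, -1.500000) = 0.128250
  y ← -1.500000 + 0.19·0.128250 = -1.475632
y(0.19) ≈ -1.4756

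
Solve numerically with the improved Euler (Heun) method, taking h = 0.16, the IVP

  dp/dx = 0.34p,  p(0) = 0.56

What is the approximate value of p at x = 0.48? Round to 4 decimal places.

0.6592

Heun: k1 = f(x_n, p_n); k2 = f(x_n + h, p_n + h·k1); p_{n+1} = p_n + (h/2)·(k1 + k2).
x=0.000000, p=0.560000:
  k1 = f(0.000000, 0.560000) = 0.190400
  k2 = f(0.160000, 0.590464) = 0.200758
  p ← 0.560000 + (0.16/2)·(0.190400 + 0.200758) = 0.591293
x=0.160000, p=0.591293:
  k1 = f(0.160000, 0.591293) = 0.201039
  k2 = f(0.320000, 0.623459) = 0.211976
  p ← 0.591293 + (0.16/2)·(0.201039 + 0.211976) = 0.624334
x=0.320000, p=0.624334:
  k1 = f(0.320000, 0.624334) = 0.212274
  k2 = f(0.480000, 0.658298) = 0.223821
  p ← 0.624334 + (0.16/2)·(0.212274 + 0.223821) = 0.659221
p(0.48) ≈ 0.6592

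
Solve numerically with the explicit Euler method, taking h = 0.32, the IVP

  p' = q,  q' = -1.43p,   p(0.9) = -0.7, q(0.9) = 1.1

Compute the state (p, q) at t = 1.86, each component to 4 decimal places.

Euler on (p,q): p_{n+1} = p_n + h·p', q_{n+1} = q_n + h·q'.
0.900000: (-0.700000, 1.100000); f=(1.100000, 1.001000) → (-0.348000, 1.420320)
1.220000: (-0.348000, 1.420320); f=(1.420320, 0.497640) → (0.106502, 1.579565)
1.540000: (0.106502, 1.579565); f=(1.579565, -0.152298) → (0.611963, 1.530829)
(p(1.86), q(1.86)) ≈ (0.6120, 1.5308)

0.6120, 1.5308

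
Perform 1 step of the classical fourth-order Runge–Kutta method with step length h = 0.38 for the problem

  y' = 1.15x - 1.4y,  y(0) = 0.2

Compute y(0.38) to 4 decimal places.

0.1878

RK4: k1 = f(x_n, y_n); k2 = f(x_n + h/2, y_n + (h/2)·k1); k3 = f(x_n + h/2, y_n + (h/2)·k2); k4 = f(x_n + h, y_n + h·k3); y_{n+1} = y_n + (h/6)·(k1 + 2k2 + 2k3 + k4).
x=0.000000, y=0.200000:
  k1 = f(0.000000, 0.200000) = -0.280000
  k2 = f(0.190000, 0.146800) = 0.012980
  k3 = f(0.190000, 0.202466) = -0.064953
  k4 = f(0.380000, 0.175318) = 0.191555
  y ← 0.200000 + (0.38/6)·(k1 + 2k2 + 2k3 + k4) = 0.187815
y(0.38) ≈ 0.1878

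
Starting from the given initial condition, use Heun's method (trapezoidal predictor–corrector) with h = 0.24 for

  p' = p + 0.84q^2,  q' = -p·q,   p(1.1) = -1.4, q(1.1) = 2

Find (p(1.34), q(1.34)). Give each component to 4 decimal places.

Heun on (p,q): k1 = f(x_n, state_n); k2 = f(x_n + h, state_n + h·k1); state_{n+1} = state_n + (h/2)·(k1 + k2).
1.100000: (-1.400000, 2.000000)
  k1 = (1.960000, 2.800000)
  predictor → (-0.929600, 2.672000)
  k2 = (5.067651, 2.483891)
  → (-0.556682, 2.634067)
(p(1.34), q(1.34)) ≈ (-0.5567, 2.6341)

-0.5567, 2.6341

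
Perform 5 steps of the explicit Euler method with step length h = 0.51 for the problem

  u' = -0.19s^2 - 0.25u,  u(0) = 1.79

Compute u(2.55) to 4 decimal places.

Euler: u_{n+1} = u_n + h·f(s_n, u_n).
s=0.000000, u=1.790000: f=-0.447500 → u ← 1.790000 + 0.51·(-0.447500) = 1.561775
s=0.510000, u=1.561775: f=-0.439863 → u ← 1.561775 + 0.51·(-0.439863) = 1.337445
s=1.020000, u=1.337445: f=-0.532037 → u ← 1.337445 + 0.51·(-0.532037) = 1.066106
s=1.530000, u=1.066106: f=-0.711298 → u ← 1.066106 + 0.51·(-0.711298) = 0.703344
s=2.040000, u=0.703344: f=-0.966540 → u ← 0.703344 + 0.51·(-0.966540) = 0.210409
u(2.55) ≈ 0.2104

0.2104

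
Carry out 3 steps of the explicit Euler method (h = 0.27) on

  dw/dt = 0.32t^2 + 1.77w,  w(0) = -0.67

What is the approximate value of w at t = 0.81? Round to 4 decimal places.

-2.1283

Euler: w_{n+1} = w_n + h·f(t_n, w_n).
t=0.000000, w=-0.670000: f=-1.185900 → w ← -0.670000 + 0.27·(-1.185900) = -0.990193
t=0.270000, w=-0.990193: f=-1.729314 → w ← -0.990193 + 0.27·(-1.729314) = -1.457108
t=0.540000, w=-1.457108: f=-2.485769 → w ← -1.457108 + 0.27·(-2.485769) = -2.128265
w(0.81) ≈ -2.1283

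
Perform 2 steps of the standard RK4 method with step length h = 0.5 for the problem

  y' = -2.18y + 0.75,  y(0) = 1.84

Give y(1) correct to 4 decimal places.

0.5242

RK4: k1 = f(x_n, y_n); k2 = f(x_n + h/2, y_n + (h/2)·k1); k3 = f(x_n + h/2, y_n + (h/2)·k2); k4 = f(x_n + h, y_n + h·k3); y_{n+1} = y_n + (h/6)·(k1 + 2k2 + 2k3 + k4).
x=0.000000, y=1.840000:
  k1 = f(0.000000, 1.840000) = -3.261200
  k2 = f(0.250000, 1.024700) = -1.483846
  k3 = f(0.250000, 1.469038) = -2.452504
  k4 = f(0.500000, 0.613748) = -0.587971
  y ← 1.840000 + (0.5/6)·(k1 + 2k2 + 2k3 + k4) = 0.863177
x=0.500000, y=0.863177:
  k1 = f(0.500000, 0.863177) = -1.131727
  k2 = f(0.750000, 0.580246) = -0.514936
  k3 = f(0.750000, 0.734444) = -0.851087
  k4 = f(1.000000, 0.437634) = -0.204042
  y ← 0.863177 + (0.5/6)·(k1 + 2k2 + 2k3 + k4) = 0.524193
y(1) ≈ 0.5242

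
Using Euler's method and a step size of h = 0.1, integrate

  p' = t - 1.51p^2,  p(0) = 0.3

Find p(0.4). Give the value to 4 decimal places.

0.3090

Euler: p_{n+1} = p_n + h·f(t_n, p_n).
t=0.000000, p=0.300000: f=-0.135900 → p ← 0.300000 + 0.1·(-0.135900) = 0.286410
t=0.100000, p=0.286410: f=-0.023866 → p ← 0.286410 + 0.1·(-0.023866) = 0.284023
t=0.200000, p=0.284023: f=0.078189 → p ← 0.284023 + 0.1·0.078189 = 0.291842
t=0.300000, p=0.291842: f=0.171390 → p ← 0.291842 + 0.1·0.171390 = 0.308981
p(0.4) ≈ 0.3090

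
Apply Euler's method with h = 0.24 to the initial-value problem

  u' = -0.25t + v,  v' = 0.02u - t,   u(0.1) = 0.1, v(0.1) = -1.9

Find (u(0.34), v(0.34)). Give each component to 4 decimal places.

-0.3620, -1.9235

Euler on (u,v): u_{n+1} = u_n + h·u', v_{n+1} = v_n + h·v'.
0.100000: (0.100000, -1.900000); f=(-1.925000, -0.098000) → (-0.362000, -1.923520)
(u(0.34), v(0.34)) ≈ (-0.3620, -1.9235)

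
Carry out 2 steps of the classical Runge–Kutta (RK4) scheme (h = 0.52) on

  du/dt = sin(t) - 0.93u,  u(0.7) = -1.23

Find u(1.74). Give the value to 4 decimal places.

RK4: k1 = f(t_n, u_n); k2 = f(t_n + h/2, u_n + (h/2)·k1); k3 = f(t_n + h/2, u_n + (h/2)·k2); k4 = f(t_n + h, u_n + h·k3); u_{n+1} = u_n + (h/6)·(k1 + 2k2 + 2k3 + k4).
t=0.700000, u=-1.230000:
  k1 = f(0.700000, -1.230000) = 1.788118
  k2 = f(0.960000, -0.765089) = 1.530725
  k3 = f(0.960000, -0.832012) = 1.592962
  k4 = f(1.220000, -0.401660) = 1.312643
  u ← -1.230000 + (0.52/6)·(k1 + 2k2 + 2k3 + k4) = -0.419828
t=1.220000, u=-0.419828:
  k1 = f(1.220000, -0.419828) = 1.329540
  k2 = f(1.480000, -0.074148) = 1.064838
  k3 = f(1.480000, -0.142970) = 1.128843
  k4 = f(1.740000, 0.167170) = 0.830251
  u ← -0.419828 + (0.52/6)·(k1 + 2k2 + 2k3 + k4) = 0.147592
u(1.74) ≈ 0.1476

0.1476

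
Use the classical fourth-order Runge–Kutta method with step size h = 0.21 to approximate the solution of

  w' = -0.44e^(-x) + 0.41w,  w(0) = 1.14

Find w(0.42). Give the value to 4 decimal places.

RK4: k1 = f(x_n, w_n); k2 = f(x_n + h/2, w_n + (h/2)·k1); k3 = f(x_n + h/2, w_n + (h/2)·k2); k4 = f(x_n + h, w_n + h·k3); w_{n+1} = w_n + (h/6)·(k1 + 2k2 + 2k3 + k4).
x=0.000000, w=1.140000:
  k1 = f(0.000000, 1.140000) = 0.027400
  k2 = f(0.105000, 1.142877) = 0.072437
  k3 = f(0.105000, 1.147606) = 0.074376
  k4 = f(0.210000, 1.155619) = 0.117147
  w ← 1.140000 + (0.21/6)·(k1 + 2k2 + 2k3 + k4) = 1.155336
x=0.210000, w=1.155336:
  k1 = f(0.210000, 1.155336) = 0.117031
  k2 = f(0.315000, 1.167624) = 0.157619
  k3 = f(0.315000, 1.171886) = 0.159366
  k4 = f(0.420000, 1.188803) = 0.198309
  w ← 1.155336 + (0.21/6)·(k1 + 2k2 + 2k3 + k4) = 1.188562
w(0.42) ≈ 1.1886

1.1886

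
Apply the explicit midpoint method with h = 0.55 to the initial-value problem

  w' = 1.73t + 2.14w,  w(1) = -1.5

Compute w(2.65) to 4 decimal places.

-9.9363

Midpoint: k1 = f(t_n, w_n); k2 = f(t_n + h/2, w_n + (h/2)·k1); w_{n+1} = w_n + h·k2.
t=1.000000, w=-1.500000:
  k1 = f(1.000000, -1.500000) = -1.480000
  k2 = f(1.275000, -1.907000) = -1.875230
  w ← -1.500000 + 0.55·(-1.875230) = -2.531377
t=1.550000, w=-2.531377:
  k1 = f(1.550000, -2.531377) = -2.735646
  k2 = f(1.825000, -3.283679) = -3.869823
  w ← -2.531377 + 0.55·(-3.869823) = -4.659779
t=2.100000, w=-4.659779:
  k1 = f(2.100000, -4.659779) = -6.338928
  k2 = f(2.375000, -6.402984) = -9.593637
  w ← -4.659779 + 0.55·(-9.593637) = -9.936279
w(2.65) ≈ -9.9363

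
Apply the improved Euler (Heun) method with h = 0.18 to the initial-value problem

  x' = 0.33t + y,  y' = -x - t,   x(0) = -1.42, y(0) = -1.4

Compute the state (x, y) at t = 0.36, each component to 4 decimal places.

-1.8087, -0.8732

Heun on (x,y): k1 = f(t_n, state_n); k2 = f(t_n + h, state_n + h·k1); state_{n+1} = state_n + (h/2)·(k1 + k2).
0.000000: (-1.420000, -1.400000)
  k1 = (-1.400000, 1.420000)
  predictor → (-1.672000, -1.144400)
  k2 = (-1.085000, 1.492000)
  → (-1.643650, -1.137920)
0.180000: (-1.643650, -1.137920)
  k1 = (-1.078520, 1.463650)
  predictor → (-1.837784, -0.874463)
  k2 = (-0.755663, 1.477784)
  → (-1.808726, -0.873191)
(x(0.36), y(0.36)) ≈ (-1.8087, -0.8732)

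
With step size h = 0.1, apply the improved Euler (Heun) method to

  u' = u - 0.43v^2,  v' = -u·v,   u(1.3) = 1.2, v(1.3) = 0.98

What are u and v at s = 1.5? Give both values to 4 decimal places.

1.3925, 0.7581

Heun on (u,v): k1 = f(s_n, state_n); k2 = f(s_n + h, state_n + h·k1); state_{n+1} = state_n + (h/2)·(k1 + k2).
1.300000: (1.200000, 0.980000)
  k1 = (0.787028, -1.176000)
  predictor → (1.278703, 0.862400)
  k2 = (0.958897, -1.102753)
  → (1.287296, 0.866062)
1.400000: (1.287296, 0.866062)
  k1 = (0.964769, -1.114879)
  predictor → (1.383773, 0.754574)
  k2 = (1.138939, -1.044160)
  → (1.392482, 0.758110)
(u(1.5), v(1.5)) ≈ (1.3925, 0.7581)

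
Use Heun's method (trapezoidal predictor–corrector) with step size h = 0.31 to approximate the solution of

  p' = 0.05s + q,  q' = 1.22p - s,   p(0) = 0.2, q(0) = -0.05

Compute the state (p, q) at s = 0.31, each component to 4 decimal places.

0.1986, -0.0253

Heun on (p,q): k1 = f(s_n, state_n); k2 = f(s_n + h, state_n + h·k1); state_{n+1} = state_n + (h/2)·(k1 + k2).
0.000000: (0.200000, -0.050000)
  k1 = (-0.050000, 0.244000)
  predictor → (0.184500, 0.025640)
  k2 = (0.041140, -0.084910)
  → (0.198627, -0.025341)
(p(0.31), q(0.31)) ≈ (0.1986, -0.0253)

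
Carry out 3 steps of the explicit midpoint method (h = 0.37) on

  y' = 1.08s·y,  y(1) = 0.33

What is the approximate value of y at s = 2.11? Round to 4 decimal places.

Midpoint: k1 = f(s_n, y_n); k2 = f(s_n + h/2, y_n + (h/2)·k1); y_{n+1} = y_n + h·k2.
s=1.000000, y=0.330000:
  k1 = f(1.000000, 0.330000) = 0.356400
  k2 = f(1.185000, 0.395934) = 0.506716
  y ← 0.330000 + 0.37·0.506716 = 0.517485
s=1.370000, y=0.517485:
  k1 = f(1.370000, 0.517485) = 0.765671
  k2 = f(1.555000, 0.659134) = 1.106950
  y ← 0.517485 + 0.37·1.106950 = 0.927057
s=1.740000, y=0.927057:
  k1 = f(1.740000, 0.927057) = 1.742125
  k2 = f(1.925000, 1.249350) = 2.597398
  y ← 0.927057 + 0.37·2.597398 = 1.888094
y(2.11) ≈ 1.8881

1.8881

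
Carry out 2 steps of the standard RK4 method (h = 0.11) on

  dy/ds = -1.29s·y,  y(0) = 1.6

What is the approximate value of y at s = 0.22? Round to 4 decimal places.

RK4: k1 = f(s_n, y_n); k2 = f(s_n + h/2, y_n + (h/2)·k1); k3 = f(s_n + h/2, y_n + (h/2)·k2); k4 = f(s_n + h, y_n + h·k3); y_{n+1} = y_n + (h/6)·(k1 + 2k2 + 2k3 + k4).
s=0.000000, y=1.600000:
  k1 = f(0.000000, 1.600000) = 0.000000
  k2 = f(0.055000, 1.600000) = -0.113520
  k3 = f(0.055000, 1.593756) = -0.113077
  k4 = f(0.110000, 1.587562) = -0.225275
  y ← 1.600000 + (0.11/6)·(k1 + 2k2 + 2k3 + k4) = 1.587561
s=0.110000, y=1.587561:
  k1 = f(0.110000, 1.587561) = -0.225275
  k2 = f(0.165000, 1.575171) = -0.335275
  k3 = f(0.165000, 1.569121) = -0.333987
  k4 = f(0.220000, 1.550823) = -0.440124
  y ← 1.587561 + (0.11/6)·(k1 + 2k2 + 2k3 + k4) = 1.550823
y(0.22) ≈ 1.5508

1.5508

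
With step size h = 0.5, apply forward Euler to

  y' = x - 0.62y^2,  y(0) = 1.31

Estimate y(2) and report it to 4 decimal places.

1.4816

Euler: y_{n+1} = y_n + h·f(x_n, y_n).
x=0.000000, y=1.310000: f=-1.063982 → y ← 1.310000 + 0.5·(-1.063982) = 0.778009
x=0.500000, y=0.778009: f=0.124715 → y ← 0.778009 + 0.5·0.124715 = 0.840367
x=1.000000, y=0.840367: f=0.562146 → y ← 0.840367 + 0.5·0.562146 = 1.121440
x=1.500000, y=1.121440: f=0.720271 → y ← 1.121440 + 0.5·0.720271 = 1.481575
y(2) ≈ 1.4816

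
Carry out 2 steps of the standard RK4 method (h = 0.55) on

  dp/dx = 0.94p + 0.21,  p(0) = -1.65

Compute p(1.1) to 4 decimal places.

RK4: k1 = f(x_n, p_n); k2 = f(x_n + h/2, p_n + (h/2)·k1); k3 = f(x_n + h/2, p_n + (h/2)·k2); k4 = f(x_n + h, p_n + h·k3); p_{n+1} = p_n + (h/6)·(k1 + 2k2 + 2k3 + k4).
x=0.000000, p=-1.650000:
  k1 = f(0.000000, -1.650000) = -1.341000
  k2 = f(0.275000, -2.018775) = -1.687648
  k3 = f(0.275000, -2.114103) = -1.777257
  k4 = f(0.550000, -2.627491) = -2.259842
  p ← -1.650000 + (0.55/6)·(k1 + 2k2 + 2k3 + k4) = -2.615310
x=0.550000, p=-2.615310:
  k1 = f(0.550000, -2.615310) = -2.248391
  k2 = f(0.825000, -3.233617) = -2.829600
  k3 = f(0.825000, -3.393450) = -2.979843
  k4 = f(1.100000, -4.254224) = -3.788970
  p ← -2.615310 + (0.55/6)·(k1 + 2k2 + 2k3 + k4) = -4.233799
p(1.1) ≈ -4.2338

-4.2338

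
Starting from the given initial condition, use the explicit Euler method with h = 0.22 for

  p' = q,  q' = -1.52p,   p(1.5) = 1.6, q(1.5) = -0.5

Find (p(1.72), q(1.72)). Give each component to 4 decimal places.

Euler on (p,q): p_{n+1} = p_n + h·p', q_{n+1} = q_n + h·q'.
1.500000: (1.600000, -0.500000); f=(-0.500000, -2.432000) → (1.490000, -1.035040)
(p(1.72), q(1.72)) ≈ (1.4900, -1.0350)

1.4900, -1.0350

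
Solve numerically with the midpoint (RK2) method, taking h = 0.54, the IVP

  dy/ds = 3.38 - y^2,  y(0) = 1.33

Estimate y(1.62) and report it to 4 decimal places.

1.5978

Midpoint: k1 = f(s_n, y_n); k2 = f(s_n + h/2, y_n + (h/2)·k1); y_{n+1} = y_n + h·k2.
s=0.000000, y=1.330000:
  k1 = f(0.000000, 1.330000) = 1.611100
  k2 = f(0.270000, 1.764997) = 0.264786
  y ← 1.330000 + 0.54·0.264786 = 1.472984
s=0.540000, y=1.472984:
  k1 = f(0.540000, 1.472984) = 1.210317
  k2 = f(0.810000, 1.799770) = 0.140828
  y ← 1.472984 + 0.54·0.140828 = 1.549031
s=1.080000, y=1.549031:
  k1 = f(1.080000, 1.549031) = 0.980502
  k2 = f(1.350000, 1.813767) = 0.090250
  y ← 1.549031 + 0.54·0.090250 = 1.597766
y(1.62) ≈ 1.5978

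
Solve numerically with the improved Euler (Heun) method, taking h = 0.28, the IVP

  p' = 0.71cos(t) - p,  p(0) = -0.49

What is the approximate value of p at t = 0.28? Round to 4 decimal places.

Heun: k1 = f(t_n, p_n); k2 = f(t_n + h, p_n + h·k1); p_{n+1} = p_n + (h/2)·(k1 + k2).
t=0.000000, p=-0.490000:
  k1 = f(0.000000, -0.490000) = 1.200000
  k2 = f(0.280000, -0.154000) = 0.836349
  p ← -0.490000 + (0.28/2)·(1.200000 + 0.836349) = -0.204911
p(0.28) ≈ -0.2049

-0.2049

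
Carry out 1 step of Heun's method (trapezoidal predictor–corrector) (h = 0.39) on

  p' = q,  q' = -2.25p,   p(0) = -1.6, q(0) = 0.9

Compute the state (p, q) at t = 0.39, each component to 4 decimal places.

Heun on (p,q): k1 = f(t_n, state_n); k2 = f(t_n + h, state_n + h·k1); state_{n+1} = state_n + (h/2)·(k1 + k2).
0.000000: (-1.600000, 0.900000)
  k1 = (0.900000, 3.600000)
  predictor → (-1.249000, 2.304000)
  k2 = (2.304000, 2.810250)
  → (-0.975220, 2.149999)
(p(0.39), q(0.39)) ≈ (-0.9752, 2.1500)

-0.9752, 2.1500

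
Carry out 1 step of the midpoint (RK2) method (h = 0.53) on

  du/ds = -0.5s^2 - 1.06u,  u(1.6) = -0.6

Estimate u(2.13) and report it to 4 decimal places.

-1.0888

Midpoint: k1 = f(s_n, u_n); k2 = f(s_n + h/2, u_n + (h/2)·k1); u_{n+1} = u_n + h·k2.
s=1.600000, u=-0.600000:
  k1 = f(1.600000, -0.600000) = -0.644000
  k2 = f(1.865000, -0.770660) = -0.922213
  u ← -0.600000 + 0.53·(-0.922213) = -1.088773
u(2.13) ≈ -1.0888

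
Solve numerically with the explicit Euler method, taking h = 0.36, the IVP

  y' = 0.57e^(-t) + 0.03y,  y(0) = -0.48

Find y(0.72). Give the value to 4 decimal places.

Euler: y_{n+1} = y_n + h·f(t_n, y_n).
t=0.000000, y=-0.480000: f=0.555600 → y ← -0.480000 + 0.36·0.555600 = -0.279984
t=0.360000, y=-0.279984: f=0.389276 → y ← -0.279984 + 0.36·0.389276 = -0.139845
y(0.72) ≈ -0.1398

-0.1398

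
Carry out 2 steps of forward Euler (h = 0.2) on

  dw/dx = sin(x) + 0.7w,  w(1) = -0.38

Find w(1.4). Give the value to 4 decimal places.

-0.1156

Euler: w_{n+1} = w_n + h·f(x_n, w_n).
x=1.000000, w=-0.380000: f=0.575471 → w ← -0.380000 + 0.2·0.575471 = -0.264906
x=1.200000, w=-0.264906: f=0.746605 → w ← -0.264906 + 0.2·0.746605 = -0.115585
w(1.4) ≈ -0.1156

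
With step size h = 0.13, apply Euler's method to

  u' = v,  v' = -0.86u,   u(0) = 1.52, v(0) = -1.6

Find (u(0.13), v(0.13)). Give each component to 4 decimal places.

Euler on (u,v): u_{n+1} = u_n + h·u', v_{n+1} = v_n + h·v'.
0.000000: (1.520000, -1.600000); f=(-1.600000, -1.307200) → (1.312000, -1.769936)
(u(0.13), v(0.13)) ≈ (1.3120, -1.7699)

1.3120, -1.7699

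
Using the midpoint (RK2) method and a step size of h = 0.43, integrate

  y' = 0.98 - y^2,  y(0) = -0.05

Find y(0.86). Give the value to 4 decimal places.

0.6549

Midpoint: k1 = f(x_n, y_n); k2 = f(x_n + h/2, y_n + (h/2)·k1); y_{n+1} = y_n + h·k2.
x=0.000000, y=-0.050000:
  k1 = f(0.000000, -0.050000) = 0.977500
  k2 = f(0.215000, 0.160162) = 0.954348
  y ← -0.050000 + 0.43·0.954348 = 0.360370
x=0.430000, y=0.360370:
  k1 = f(0.430000, 0.360370) = 0.850134
  k2 = f(0.645000, 0.543148) = 0.684990
  y ← 0.360370 + 0.43·0.684990 = 0.654915
y(0.86) ≈ 0.6549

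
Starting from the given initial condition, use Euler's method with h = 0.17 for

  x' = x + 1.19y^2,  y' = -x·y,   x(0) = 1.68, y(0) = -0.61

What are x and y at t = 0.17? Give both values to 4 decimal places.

2.0409, -0.4358

Euler on (x,y): x_{n+1} = x_n + h·x', y_{n+1} = y_n + h·y'.
0.000000: (1.680000, -0.610000); f=(2.122799, 1.024800) → (2.040876, -0.435784)
(x(0.17), y(0.17)) ≈ (2.0409, -0.4358)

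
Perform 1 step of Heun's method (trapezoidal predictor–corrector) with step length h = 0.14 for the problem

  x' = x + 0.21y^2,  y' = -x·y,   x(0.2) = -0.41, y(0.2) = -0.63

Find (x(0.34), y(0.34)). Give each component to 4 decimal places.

-0.4582, -0.6693

Heun on (x,y): k1 = f(s_n, state_n); k2 = f(s_n + h, state_n + h·k1); state_{n+1} = state_n + (h/2)·(k1 + k2).
0.200000: (-0.410000, -0.630000)
  k1 = (-0.326651, -0.258300)
  predictor → (-0.455731, -0.666162)
  k2 = (-0.362539, -0.303591)
  → (-0.458243, -0.669332)
(x(0.34), y(0.34)) ≈ (-0.4582, -0.6693)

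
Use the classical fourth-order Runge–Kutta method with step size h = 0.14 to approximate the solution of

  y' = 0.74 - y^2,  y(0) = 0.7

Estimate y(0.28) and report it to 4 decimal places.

0.7576

RK4: k1 = f(x_n, y_n); k2 = f(x_n + h/2, y_n + (h/2)·k1); k3 = f(x_n + h/2, y_n + (h/2)·k2); k4 = f(x_n + h, y_n + h·k3); y_{n+1} = y_n + (h/6)·(k1 + 2k2 + 2k3 + k4).
x=0.000000, y=0.700000:
  k1 = f(0.000000, 0.700000) = 0.250000
  k2 = f(0.070000, 0.717500) = 0.225194
  k3 = f(0.070000, 0.715764) = 0.227683
  k4 = f(0.140000, 0.731876) = 0.204358
  y ← 0.700000 + (0.14/6)·(k1 + 2k2 + 2k3 + k4) = 0.731736
x=0.140000, y=0.731736:
  k1 = f(0.140000, 0.731736) = 0.204563
  k2 = f(0.210000, 0.746055) = 0.183401
  k3 = f(0.210000, 0.744574) = 0.185610
  k4 = f(0.280000, 0.757721) = 0.165859
  y ← 0.731736 + (0.14/6)·(k1 + 2k2 + 2k3 + k4) = 0.757600
y(0.28) ≈ 0.7576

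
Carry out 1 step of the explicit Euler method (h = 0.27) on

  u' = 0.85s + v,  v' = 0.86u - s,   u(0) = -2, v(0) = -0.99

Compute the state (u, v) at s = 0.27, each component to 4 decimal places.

Euler on (u,v): u_{n+1} = u_n + h·u', v_{n+1} = v_n + h·v'.
0.000000: (-2.000000, -0.990000); f=(-0.990000, -1.720000) → (-2.267300, -1.454400)
(u(0.27), v(0.27)) ≈ (-2.2673, -1.4544)

-2.2673, -1.4544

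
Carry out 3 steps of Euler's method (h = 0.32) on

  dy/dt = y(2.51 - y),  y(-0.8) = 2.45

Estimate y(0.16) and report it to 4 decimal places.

Euler: y_{n+1} = y_n + h·f(t_n, y_n).
t=-0.800000, y=2.450000: f=0.147000 → y ← 2.450000 + 0.32·0.147000 = 2.497040
t=-0.480000, y=2.497040: f=0.032362 → y ← 2.497040 + 0.32·0.032362 = 2.507396
t=-0.160000, y=2.507396: f=0.006530 → y ← 2.507396 + 0.32·0.006530 = 2.509485
y(0.16) ≈ 2.5095

2.5095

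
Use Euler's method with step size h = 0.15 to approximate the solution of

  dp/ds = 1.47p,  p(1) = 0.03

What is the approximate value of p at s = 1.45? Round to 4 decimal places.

0.0545

Euler: p_{n+1} = p_n + h·f(s_n, p_n).
s=1.000000, p=0.030000: f=0.044100 → p ← 0.030000 + 0.15·0.044100 = 0.036615
s=1.150000, p=0.036615: f=0.053824 → p ← 0.036615 + 0.15·0.053824 = 0.044689
s=1.300000, p=0.044689: f=0.065692 → p ← 0.044689 + 0.15·0.065692 = 0.054542
p(1.45) ≈ 0.0545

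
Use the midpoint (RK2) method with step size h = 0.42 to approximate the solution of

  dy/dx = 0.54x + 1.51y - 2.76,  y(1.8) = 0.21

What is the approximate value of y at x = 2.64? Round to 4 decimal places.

Midpoint: k1 = f(x_n, y_n); k2 = f(x_n + h/2, y_n + (h/2)·k1); y_{n+1} = y_n + h·k2.
x=1.800000, y=0.210000:
  k1 = f(1.800000, 0.210000) = -1.470900
  k2 = f(2.010000, -0.098889) = -1.823922
  y ← 0.210000 + 0.42·(-1.823922) = -0.556047
x=2.220000, y=-0.556047:
  k1 = f(2.220000, -0.556047) = -2.400832
  k2 = f(2.430000, -1.060222) = -3.048735
  y ← -0.556047 + 0.42·(-3.048735) = -1.836516
y(2.64) ≈ -1.8365

-1.8365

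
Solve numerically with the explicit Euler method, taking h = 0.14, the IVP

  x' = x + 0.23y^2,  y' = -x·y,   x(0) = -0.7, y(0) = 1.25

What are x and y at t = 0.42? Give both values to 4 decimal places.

-0.8285, 1.6842

Euler on (x,y): x_{n+1} = x_n + h·x', y_{n+1} = y_n + h·y'.
0.000000: (-0.700000, 1.250000); f=(-0.340625, 0.875000) → (-0.747687, 1.372500)
0.140000: (-0.747687, 1.372500); f=(-0.314424, 1.026201) → (-0.791707, 1.516168)
0.280000: (-0.791707, 1.516168); f=(-0.262991, 1.200361) → (-0.828525, 1.684219)
(x(0.42), y(0.42)) ≈ (-0.8285, 1.6842)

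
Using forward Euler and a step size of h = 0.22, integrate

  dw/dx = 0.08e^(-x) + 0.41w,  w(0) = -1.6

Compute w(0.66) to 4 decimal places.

-2.0255

Euler: w_{n+1} = w_n + h·f(x_n, w_n).
x=0.000000, w=-1.600000: f=-0.576000 → w ← -1.600000 + 0.22·(-0.576000) = -1.726720
x=0.220000, w=-1.726720: f=-0.643754 → w ← -1.726720 + 0.22·(-0.643754) = -1.868346
x=0.440000, w=-1.868346: f=-0.714499 → w ← -1.868346 + 0.22·(-0.714499) = -2.025536
w(0.66) ≈ -2.0255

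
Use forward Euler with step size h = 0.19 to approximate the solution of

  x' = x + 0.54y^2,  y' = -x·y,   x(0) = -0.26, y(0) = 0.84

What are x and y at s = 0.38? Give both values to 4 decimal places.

Euler on (x,y): x_{n+1} = x_n + h·x', y_{n+1} = y_n + h·y'.
0.000000: (-0.260000, 0.840000); f=(0.121024, 0.218400) → (-0.237005, 0.881496)
0.190000: (-0.237005, 0.881496); f=(0.182594, 0.208919) → (-0.202313, 0.921191)
(x(0.38), y(0.38)) ≈ (-0.2023, 0.9212)

-0.2023, 0.9212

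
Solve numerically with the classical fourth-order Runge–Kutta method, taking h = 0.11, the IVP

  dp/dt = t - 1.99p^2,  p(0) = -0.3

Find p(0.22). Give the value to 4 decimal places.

RK4: k1 = f(t_n, p_n); k2 = f(t_n + h/2, p_n + (h/2)·k1); k3 = f(t_n + h/2, p_n + (h/2)·k2); k4 = f(t_n + h, p_n + h·k3); p_{n+1} = p_n + (h/6)·(k1 + 2k2 + 2k3 + k4).
t=0.000000, p=-0.300000:
  k1 = f(0.000000, -0.300000) = -0.179100
  k2 = f(0.055000, -0.309850) = -0.136055
  k3 = f(0.055000, -0.307483) = -0.133146
  k4 = f(0.110000, -0.314646) = -0.087014
  p ← -0.300000 + (0.11/6)·(k1 + 2k2 + 2k3 + k4) = -0.314749
t=0.110000, p=-0.314749:
  k1 = f(0.110000, -0.314749) = -0.087144
  k2 = f(0.165000, -0.319542) = -0.038194
  k3 = f(0.165000, -0.316850) = -0.034784
  k4 = f(0.220000, -0.318576) = 0.018034
  p ← -0.314749 + (0.11/6)·(k1 + 2k2 + 2k3 + k4) = -0.318692
p(0.22) ≈ -0.3187

-0.3187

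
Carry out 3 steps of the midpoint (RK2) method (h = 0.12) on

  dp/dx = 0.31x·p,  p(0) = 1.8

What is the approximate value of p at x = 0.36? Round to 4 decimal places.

1.8365

Midpoint: k1 = f(x_n, p_n); k2 = f(x_n + h/2, p_n + (h/2)·k1); p_{n+1} = p_n + h·k2.
x=0.000000, p=1.800000:
  k1 = f(0.000000, 1.800000) = 0.000000
  k2 = f(0.060000, 1.800000) = 0.033480
  p ← 1.800000 + 0.12·0.033480 = 1.804018
x=0.120000, p=1.804018:
  k1 = f(0.120000, 1.804018) = 0.067109
  k2 = f(0.180000, 1.808044) = 0.100889
  p ← 1.804018 + 0.12·0.100889 = 1.816124
x=0.240000, p=1.816124:
  k1 = f(0.240000, 1.816124) = 0.135120
  k2 = f(0.300000, 1.824231) = 0.169654
  p ← 1.816124 + 0.12·0.169654 = 1.836483
p(0.36) ≈ 1.8365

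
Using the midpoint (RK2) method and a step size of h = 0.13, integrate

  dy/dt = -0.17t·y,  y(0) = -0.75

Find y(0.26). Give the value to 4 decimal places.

Midpoint: k1 = f(t_n, y_n); k2 = f(t_n + h/2, y_n + (h/2)·k1); y_{n+1} = y_n + h·k2.
t=0.000000, y=-0.750000:
  k1 = f(0.000000, -0.750000) = 0.000000
  k2 = f(0.065000, -0.750000) = 0.008287
  y ← -0.750000 + 0.13·0.008287 = -0.748923
t=0.130000, y=-0.748923:
  k1 = f(0.130000, -0.748923) = 0.016551
  k2 = f(0.195000, -0.747847) = 0.024791
  y ← -0.748923 + 0.13·0.024791 = -0.745700
y(0.26) ≈ -0.7457

-0.7457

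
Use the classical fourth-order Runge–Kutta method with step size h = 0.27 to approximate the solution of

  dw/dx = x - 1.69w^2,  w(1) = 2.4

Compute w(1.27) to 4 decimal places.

1.2798

RK4: k1 = f(x_n, w_n); k2 = f(x_n + h/2, w_n + (h/2)·k1); k3 = f(x_n + h/2, w_n + (h/2)·k2); k4 = f(x_n + h, w_n + h·k3); w_{n+1} = w_n + (h/6)·(k1 + 2k2 + 2k3 + k4).
x=1.000000, w=2.400000:
  k1 = f(1.000000, 2.400000) = -8.734400
  k2 = f(1.135000, 1.220856) = -1.383927
  k3 = f(1.135000, 2.213170) = -7.142824
  k4 = f(1.270000, 0.471437) = 0.894392
  w ← 2.400000 + (0.27/6)·(k1 + 2k2 + 2k3 + k4) = 1.279792
w(1.27) ≈ 1.2798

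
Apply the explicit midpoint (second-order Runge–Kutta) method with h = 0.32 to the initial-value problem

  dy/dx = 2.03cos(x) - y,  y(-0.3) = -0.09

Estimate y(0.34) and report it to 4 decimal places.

0.8848

Midpoint: k1 = f(x_n, y_n); k2 = f(x_n + h/2, y_n + (h/2)·k1); y_{n+1} = y_n + h·k2.
x=-0.300000, y=-0.090000:
  k1 = f(-0.300000, -0.090000) = 2.029333
  k2 = f(-0.140000, 0.234693) = 1.775445
  y ← -0.090000 + 0.32·1.775445 = 0.478142
x=0.020000, y=0.478142:
  k1 = f(0.020000, 0.478142) = 1.551452
  k2 = f(0.180000, 0.726375) = 1.270828
  y ← 0.478142 + 0.32·1.270828 = 0.884807
y(0.34) ≈ 0.8848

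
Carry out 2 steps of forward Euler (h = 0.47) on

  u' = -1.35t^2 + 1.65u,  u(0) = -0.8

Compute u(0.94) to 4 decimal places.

-2.6621

Euler: u_{n+1} = u_n + h·f(t_n, u_n).
t=0.000000, u=-0.800000: f=-1.320000 → u ← -0.800000 + 0.47·(-1.320000) = -1.420400
t=0.470000, u=-1.420400: f=-2.641875 → u ← -1.420400 + 0.47·(-2.641875) = -2.662081
u(0.94) ≈ -2.6621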